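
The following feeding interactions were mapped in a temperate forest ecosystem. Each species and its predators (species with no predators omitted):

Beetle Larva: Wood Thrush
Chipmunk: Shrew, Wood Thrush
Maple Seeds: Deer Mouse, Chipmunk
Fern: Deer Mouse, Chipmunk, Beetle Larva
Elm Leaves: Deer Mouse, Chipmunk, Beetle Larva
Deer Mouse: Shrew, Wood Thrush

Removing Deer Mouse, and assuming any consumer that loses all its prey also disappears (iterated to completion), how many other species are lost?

0

Remove Deer Mouse.
Every predator of it retains at least one other prey: Shrew still has Chipmunk; Wood Thrush still has Chipmunk, Beetle Larva.
No consumer loses all prey, so no secondary extinctions occur.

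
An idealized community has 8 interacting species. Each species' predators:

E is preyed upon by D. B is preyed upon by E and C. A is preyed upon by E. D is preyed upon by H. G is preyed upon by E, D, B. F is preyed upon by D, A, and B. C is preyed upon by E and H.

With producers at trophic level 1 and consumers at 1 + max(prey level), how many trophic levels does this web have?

Producers (level 1): G, F.
G → B → C → E → D → H gives H level 6.
No species has a prey at level 6, so no species reaches level 7.

6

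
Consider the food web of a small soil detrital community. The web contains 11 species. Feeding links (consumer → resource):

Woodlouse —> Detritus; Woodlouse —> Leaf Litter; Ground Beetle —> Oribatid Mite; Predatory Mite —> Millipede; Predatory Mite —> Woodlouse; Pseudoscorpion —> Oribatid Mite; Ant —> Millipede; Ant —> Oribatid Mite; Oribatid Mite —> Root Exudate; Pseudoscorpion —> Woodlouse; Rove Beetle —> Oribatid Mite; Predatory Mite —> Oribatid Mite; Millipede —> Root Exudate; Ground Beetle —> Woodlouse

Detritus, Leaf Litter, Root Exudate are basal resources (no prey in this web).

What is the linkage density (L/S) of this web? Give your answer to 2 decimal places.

There are L = 14 links among S = 11 species.
L/S = 14/11 = 1.2727 ≈ 1.27.

L/S = 1.27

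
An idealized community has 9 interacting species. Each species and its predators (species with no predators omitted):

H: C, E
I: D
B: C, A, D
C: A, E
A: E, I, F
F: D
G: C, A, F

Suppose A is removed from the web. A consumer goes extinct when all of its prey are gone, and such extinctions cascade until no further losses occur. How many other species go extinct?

Remove A.
Round 1: I (all prey gone) → extinct.
No further losses. Total secondary extinctions: 1.

1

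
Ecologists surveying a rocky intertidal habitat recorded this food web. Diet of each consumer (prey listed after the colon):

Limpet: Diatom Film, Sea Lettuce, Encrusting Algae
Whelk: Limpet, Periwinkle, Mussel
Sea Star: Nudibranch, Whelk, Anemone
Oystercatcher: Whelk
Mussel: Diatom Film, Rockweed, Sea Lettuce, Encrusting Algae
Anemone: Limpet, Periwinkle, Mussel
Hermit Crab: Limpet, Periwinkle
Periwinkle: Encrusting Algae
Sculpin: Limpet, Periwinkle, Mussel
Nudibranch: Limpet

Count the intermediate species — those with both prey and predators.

6

Intermediate species (has both prey and predators): Limpet, Periwinkle, Mussel, Nudibranch, Whelk, Anemone.
Count: 6.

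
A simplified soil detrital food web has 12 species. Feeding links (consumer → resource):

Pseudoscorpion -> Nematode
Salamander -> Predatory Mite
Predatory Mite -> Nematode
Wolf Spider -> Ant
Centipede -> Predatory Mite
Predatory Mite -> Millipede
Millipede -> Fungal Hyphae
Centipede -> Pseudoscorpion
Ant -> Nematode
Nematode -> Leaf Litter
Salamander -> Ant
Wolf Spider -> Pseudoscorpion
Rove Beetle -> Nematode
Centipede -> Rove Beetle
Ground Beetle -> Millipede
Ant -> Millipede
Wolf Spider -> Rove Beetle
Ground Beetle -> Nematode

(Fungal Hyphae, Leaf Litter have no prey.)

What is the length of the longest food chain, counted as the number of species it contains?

One longest chain: Leaf Litter → Nematode → Predatory Mite → Centipede.
It has 4 species and 3 links.

4 species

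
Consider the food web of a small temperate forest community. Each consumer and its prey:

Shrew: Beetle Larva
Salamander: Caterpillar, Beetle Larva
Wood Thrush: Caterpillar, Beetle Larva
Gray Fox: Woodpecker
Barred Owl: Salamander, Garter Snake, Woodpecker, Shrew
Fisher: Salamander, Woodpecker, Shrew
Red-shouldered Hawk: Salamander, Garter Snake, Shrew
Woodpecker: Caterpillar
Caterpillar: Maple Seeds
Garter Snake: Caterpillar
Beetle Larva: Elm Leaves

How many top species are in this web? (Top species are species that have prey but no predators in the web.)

Top species (has prey, but nothing eats it): Wood Thrush, Barred Owl, Gray Fox, Red-shouldered Hawk, Fisher.
Count: 5.

5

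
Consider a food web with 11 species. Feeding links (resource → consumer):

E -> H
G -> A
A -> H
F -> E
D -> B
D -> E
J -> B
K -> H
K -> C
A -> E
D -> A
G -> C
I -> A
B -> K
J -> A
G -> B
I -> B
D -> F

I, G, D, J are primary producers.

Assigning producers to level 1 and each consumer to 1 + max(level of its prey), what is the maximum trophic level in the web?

Producers (level 1): I, G, D, J.
I → B → K → C gives C level 4.
No species has a prey at level 4, so no species reaches level 5.

4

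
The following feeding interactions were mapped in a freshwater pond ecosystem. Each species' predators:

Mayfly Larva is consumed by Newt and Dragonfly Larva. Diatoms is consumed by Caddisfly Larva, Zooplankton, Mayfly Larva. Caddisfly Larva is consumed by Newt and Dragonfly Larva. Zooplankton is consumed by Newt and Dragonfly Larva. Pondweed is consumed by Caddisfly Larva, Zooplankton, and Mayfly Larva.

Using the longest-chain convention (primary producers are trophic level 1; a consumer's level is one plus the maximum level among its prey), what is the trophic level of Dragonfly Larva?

Pondweed is a producer → level 1.
Zooplankton eats Pondweed (level 1); other prey at levels: Diatoms 1 → level 2.
Dragonfly Larva eats Zooplankton (level 2); other prey at levels: Caddisfly Larva 2, Mayfly Larva 2 → level 3.

Trophic level 3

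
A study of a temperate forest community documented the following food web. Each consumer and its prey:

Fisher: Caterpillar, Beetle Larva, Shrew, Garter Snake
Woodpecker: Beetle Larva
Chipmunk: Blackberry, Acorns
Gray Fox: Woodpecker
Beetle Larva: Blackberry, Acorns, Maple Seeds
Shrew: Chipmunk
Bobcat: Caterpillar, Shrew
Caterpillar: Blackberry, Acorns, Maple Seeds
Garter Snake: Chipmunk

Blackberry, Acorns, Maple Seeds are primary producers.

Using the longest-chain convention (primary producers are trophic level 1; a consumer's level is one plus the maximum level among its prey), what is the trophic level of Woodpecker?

Trophic level 3

Blackberry is a producer → level 1.
Beetle Larva eats Blackberry (level 1); other prey at levels: Acorns 1, Maple Seeds 1 → level 2.
Woodpecker eats Beetle Larva → level 3.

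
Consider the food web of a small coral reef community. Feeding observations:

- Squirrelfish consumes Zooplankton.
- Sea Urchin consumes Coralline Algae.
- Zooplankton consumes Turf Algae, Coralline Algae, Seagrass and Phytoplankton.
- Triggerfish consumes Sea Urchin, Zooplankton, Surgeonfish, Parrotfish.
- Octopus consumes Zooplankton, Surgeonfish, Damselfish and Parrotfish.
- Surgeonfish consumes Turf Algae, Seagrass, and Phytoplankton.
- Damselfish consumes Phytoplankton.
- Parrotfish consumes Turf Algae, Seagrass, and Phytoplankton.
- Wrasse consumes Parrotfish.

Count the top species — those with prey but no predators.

Top species (has prey, but nothing eats it): Squirrelfish, Wrasse, Octopus, Triggerfish.
Count: 4.

4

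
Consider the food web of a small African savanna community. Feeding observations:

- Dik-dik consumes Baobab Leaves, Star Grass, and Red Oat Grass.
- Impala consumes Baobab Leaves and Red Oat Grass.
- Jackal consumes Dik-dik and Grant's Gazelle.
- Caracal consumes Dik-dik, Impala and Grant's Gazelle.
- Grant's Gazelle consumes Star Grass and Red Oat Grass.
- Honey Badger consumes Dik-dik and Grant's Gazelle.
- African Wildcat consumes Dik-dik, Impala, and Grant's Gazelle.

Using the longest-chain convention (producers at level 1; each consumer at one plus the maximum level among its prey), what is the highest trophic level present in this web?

Producers (level 1): Baobab Leaves, Red Oat Grass, Star Grass.
Baobab Leaves → Dik-dik → African Wildcat gives African Wildcat level 3.
No species has a prey at level 3, so no species reaches level 4.

3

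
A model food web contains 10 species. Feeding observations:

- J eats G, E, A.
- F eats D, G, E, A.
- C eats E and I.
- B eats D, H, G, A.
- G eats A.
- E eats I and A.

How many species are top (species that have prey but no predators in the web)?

Top species (has prey, but nothing eats it): B, F, C, J.
Count: 4.

4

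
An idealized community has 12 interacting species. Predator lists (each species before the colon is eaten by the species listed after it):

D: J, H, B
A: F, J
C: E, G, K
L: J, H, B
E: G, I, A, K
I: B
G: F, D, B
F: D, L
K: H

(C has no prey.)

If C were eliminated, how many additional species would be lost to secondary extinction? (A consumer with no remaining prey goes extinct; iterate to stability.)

Remove C.
Round 1: E (all prey gone) → extinct.
Round 2: G (all prey gone), I (all prey gone), A (all prey gone), K (all prey gone) → extinct.
Round 3: F (all prey gone) → extinct.
Round 4: D (all prey gone), L (all prey gone) → extinct.
Round 5: J (all prey gone), H (all prey gone), B (all prey gone) → extinct.
No further losses. Total secondary extinctions: 11.

11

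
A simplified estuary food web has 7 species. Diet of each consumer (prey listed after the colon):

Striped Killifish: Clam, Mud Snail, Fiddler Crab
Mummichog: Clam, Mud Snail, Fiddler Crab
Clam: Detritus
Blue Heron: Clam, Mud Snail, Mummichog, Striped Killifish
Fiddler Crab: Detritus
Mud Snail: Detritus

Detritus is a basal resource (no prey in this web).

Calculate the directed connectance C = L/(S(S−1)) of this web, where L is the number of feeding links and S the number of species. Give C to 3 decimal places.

The web has S = 7 species and L = 13 feeding links.
C = L / (S(S−1)) = 13 / 42 = 0.3095 ≈ 0.310.

C = 0.310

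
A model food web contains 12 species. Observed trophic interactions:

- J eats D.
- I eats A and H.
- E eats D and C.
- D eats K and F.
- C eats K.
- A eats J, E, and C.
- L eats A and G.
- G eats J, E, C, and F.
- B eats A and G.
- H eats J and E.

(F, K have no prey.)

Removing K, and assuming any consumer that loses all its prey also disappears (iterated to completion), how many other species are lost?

Remove K.
Round 1: C (all prey gone) → extinct.
No further losses. Total secondary extinctions: 1.

1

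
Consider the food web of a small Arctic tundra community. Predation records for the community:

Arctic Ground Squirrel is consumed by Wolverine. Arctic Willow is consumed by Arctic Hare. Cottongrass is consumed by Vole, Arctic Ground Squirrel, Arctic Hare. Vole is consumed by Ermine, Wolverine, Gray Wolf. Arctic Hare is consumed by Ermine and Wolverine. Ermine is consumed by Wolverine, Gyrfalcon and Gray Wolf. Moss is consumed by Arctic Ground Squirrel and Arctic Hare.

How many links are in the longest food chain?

One longest chain: Cottongrass → Arctic Hare → Ermine → Gyrfalcon.
It has 4 species and 3 links.

3 links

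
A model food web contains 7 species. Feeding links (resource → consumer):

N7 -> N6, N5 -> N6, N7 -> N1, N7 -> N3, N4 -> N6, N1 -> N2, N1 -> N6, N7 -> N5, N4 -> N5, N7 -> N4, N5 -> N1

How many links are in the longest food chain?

4 links

One longest chain: N7 → N4 → N5 → N1 → N2.
It has 5 species and 4 links.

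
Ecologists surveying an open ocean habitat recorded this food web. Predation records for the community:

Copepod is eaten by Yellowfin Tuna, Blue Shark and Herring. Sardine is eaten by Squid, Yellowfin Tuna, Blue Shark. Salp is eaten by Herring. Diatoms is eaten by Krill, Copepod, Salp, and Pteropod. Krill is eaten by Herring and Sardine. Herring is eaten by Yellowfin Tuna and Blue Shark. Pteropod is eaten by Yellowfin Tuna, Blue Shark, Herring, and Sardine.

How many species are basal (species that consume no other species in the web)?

1

Basal species (no prey listed): Diatoms.
Count: 1.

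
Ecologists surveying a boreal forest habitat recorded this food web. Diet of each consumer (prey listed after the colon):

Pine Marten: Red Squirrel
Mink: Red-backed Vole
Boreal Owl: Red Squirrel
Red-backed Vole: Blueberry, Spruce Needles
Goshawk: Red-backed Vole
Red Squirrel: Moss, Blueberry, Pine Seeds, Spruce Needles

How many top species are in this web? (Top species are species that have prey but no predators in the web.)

Top species (has prey, but nothing eats it): Pine Marten, Boreal Owl, Mink, Goshawk.
Count: 4.

4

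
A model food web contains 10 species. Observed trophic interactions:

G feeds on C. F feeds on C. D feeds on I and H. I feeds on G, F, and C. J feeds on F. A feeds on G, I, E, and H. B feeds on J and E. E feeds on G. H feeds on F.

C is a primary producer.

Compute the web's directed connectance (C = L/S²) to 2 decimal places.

The web has S = 10 species and L = 16 feeding links.
C = L / S² = 16 / 100 = 0.1600 ≈ 0.16.

C = 0.16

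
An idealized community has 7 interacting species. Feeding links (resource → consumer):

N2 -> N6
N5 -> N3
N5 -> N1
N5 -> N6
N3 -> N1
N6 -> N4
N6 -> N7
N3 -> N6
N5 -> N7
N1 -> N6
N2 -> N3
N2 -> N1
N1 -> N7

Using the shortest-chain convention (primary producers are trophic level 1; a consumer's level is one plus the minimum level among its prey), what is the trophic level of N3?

N5 is a producer → level 1.
N3 eats N5 → level 2.

Trophic level 2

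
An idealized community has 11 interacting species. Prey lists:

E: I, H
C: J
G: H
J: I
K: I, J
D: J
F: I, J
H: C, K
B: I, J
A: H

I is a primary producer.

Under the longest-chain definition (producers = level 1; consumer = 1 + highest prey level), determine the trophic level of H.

I is a producer → level 1.
J eats I → level 2.
C eats J → level 3.
H eats C (level 3); other prey at levels: K 3 → level 4.

Trophic level 4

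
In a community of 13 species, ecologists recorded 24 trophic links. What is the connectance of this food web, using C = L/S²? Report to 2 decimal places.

C = 0.14

The web has S = 13 species and L = 24 feeding links.
C = L / S² = 24 / 169 = 0.1420 ≈ 0.14.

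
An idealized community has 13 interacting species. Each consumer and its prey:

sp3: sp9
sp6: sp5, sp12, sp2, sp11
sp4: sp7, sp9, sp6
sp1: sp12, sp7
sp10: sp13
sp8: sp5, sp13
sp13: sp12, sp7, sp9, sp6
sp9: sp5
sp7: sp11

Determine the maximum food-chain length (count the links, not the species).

3 links

One longest chain: sp11 → sp7 → sp13 → sp8.
It has 4 species and 3 links.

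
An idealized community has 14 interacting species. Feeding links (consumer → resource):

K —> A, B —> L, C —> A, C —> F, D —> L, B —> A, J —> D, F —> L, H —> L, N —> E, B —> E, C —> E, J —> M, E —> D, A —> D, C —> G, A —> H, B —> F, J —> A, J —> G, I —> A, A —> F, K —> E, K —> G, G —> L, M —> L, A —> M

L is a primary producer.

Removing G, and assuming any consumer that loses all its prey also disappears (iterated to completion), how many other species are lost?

Remove G.
Every predator of it retains at least one other prey: J still has D, M, A; K still has A, E; C still has F, A, E.
No consumer loses all prey, so no secondary extinctions occur.

0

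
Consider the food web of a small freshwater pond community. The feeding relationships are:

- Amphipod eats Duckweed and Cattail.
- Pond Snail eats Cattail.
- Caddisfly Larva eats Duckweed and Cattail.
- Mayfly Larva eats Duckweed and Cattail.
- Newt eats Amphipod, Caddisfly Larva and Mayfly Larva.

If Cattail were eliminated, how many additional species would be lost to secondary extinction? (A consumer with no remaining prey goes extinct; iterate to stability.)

Remove Cattail.
Round 1: Pond Snail (all prey gone) → extinct.
No further losses. Total secondary extinctions: 1.

1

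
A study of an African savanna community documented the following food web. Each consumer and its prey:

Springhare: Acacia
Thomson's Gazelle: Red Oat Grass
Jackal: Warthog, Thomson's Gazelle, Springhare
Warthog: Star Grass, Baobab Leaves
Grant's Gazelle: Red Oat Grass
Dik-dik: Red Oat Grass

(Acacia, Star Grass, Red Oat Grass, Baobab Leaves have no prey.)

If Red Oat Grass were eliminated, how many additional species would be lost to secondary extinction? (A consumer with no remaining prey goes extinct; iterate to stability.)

3

Remove Red Oat Grass.
Round 1: Dik-dik (all prey gone), Grant's Gazelle (all prey gone), Thomson's Gazelle (all prey gone) → extinct.
No further losses. Total secondary extinctions: 3.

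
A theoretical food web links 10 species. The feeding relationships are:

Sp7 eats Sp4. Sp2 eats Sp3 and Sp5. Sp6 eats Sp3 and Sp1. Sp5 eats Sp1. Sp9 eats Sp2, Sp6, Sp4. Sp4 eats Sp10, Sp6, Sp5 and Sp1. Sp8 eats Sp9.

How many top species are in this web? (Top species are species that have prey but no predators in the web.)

Top species (has prey, but nothing eats it): Sp7, Sp8.
Count: 2.

2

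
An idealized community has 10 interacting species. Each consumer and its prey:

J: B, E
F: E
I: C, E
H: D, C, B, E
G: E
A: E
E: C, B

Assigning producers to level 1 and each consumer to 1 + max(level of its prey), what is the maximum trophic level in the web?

Producers (level 1): D, C, B.
C → E → F gives F level 3.
No species has a prey at level 3, so no species reaches level 4.

3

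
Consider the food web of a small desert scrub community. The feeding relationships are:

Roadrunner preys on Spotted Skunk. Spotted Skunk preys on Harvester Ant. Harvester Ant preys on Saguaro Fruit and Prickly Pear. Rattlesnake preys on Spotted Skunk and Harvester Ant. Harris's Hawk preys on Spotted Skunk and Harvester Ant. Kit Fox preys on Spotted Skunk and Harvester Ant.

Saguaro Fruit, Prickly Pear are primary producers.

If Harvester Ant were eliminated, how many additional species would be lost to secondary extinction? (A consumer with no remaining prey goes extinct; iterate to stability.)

5

Remove Harvester Ant.
Round 1: Spotted Skunk (all prey gone) → extinct.
Round 2: Rattlesnake (all prey gone), Roadrunner (all prey gone), Kit Fox (all prey gone), Harris's Hawk (all prey gone) → extinct.
No further losses. Total secondary extinctions: 5.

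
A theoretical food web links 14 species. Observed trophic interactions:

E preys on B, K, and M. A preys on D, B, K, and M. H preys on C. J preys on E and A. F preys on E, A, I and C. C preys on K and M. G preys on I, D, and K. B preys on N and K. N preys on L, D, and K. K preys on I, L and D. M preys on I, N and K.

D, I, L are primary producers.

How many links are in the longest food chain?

5 links

One longest chain: D → K → N → M → C → H.
It has 6 species and 5 links.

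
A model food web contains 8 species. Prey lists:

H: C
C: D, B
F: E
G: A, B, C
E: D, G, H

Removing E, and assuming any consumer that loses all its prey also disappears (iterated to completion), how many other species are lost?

Remove E.
Round 1: F (all prey gone) → extinct.
No further losses. Total secondary extinctions: 1.

1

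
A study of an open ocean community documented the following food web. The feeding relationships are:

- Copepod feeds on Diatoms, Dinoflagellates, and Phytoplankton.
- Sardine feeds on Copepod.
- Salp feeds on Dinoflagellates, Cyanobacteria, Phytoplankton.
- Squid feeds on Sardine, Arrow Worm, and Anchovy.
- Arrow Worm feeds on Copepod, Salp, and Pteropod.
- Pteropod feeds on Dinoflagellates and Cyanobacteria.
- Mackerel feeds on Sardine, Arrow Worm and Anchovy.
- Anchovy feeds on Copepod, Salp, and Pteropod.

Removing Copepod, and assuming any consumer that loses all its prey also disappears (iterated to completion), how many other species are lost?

1

Remove Copepod.
Round 1: Sardine (all prey gone) → extinct.
No further losses. Total secondary extinctions: 1.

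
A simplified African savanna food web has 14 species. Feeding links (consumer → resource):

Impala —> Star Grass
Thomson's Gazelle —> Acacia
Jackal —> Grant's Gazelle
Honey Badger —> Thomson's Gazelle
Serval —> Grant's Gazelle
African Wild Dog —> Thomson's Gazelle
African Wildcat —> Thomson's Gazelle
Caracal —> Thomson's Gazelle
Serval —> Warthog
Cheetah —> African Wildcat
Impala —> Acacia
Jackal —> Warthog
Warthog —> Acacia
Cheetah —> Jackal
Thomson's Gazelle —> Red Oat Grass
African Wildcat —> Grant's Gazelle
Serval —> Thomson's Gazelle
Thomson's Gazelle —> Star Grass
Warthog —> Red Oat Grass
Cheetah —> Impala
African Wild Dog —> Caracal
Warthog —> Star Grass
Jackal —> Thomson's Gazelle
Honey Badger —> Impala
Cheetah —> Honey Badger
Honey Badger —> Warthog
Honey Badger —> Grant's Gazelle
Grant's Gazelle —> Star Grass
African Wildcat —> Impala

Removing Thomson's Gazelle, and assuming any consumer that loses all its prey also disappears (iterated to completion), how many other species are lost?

2

Remove Thomson's Gazelle.
Round 1: Caracal (all prey gone) → extinct.
Round 2: African Wild Dog (all prey gone) → extinct.
No further losses. Total secondary extinctions: 2.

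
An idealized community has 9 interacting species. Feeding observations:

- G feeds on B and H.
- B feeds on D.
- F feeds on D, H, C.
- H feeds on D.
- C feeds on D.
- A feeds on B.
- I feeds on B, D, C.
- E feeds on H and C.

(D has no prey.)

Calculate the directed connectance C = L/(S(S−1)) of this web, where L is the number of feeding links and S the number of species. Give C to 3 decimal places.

The web has S = 9 species and L = 14 feeding links.
C = L / (S(S−1)) = 14 / 72 = 0.1944 ≈ 0.194.

C = 0.194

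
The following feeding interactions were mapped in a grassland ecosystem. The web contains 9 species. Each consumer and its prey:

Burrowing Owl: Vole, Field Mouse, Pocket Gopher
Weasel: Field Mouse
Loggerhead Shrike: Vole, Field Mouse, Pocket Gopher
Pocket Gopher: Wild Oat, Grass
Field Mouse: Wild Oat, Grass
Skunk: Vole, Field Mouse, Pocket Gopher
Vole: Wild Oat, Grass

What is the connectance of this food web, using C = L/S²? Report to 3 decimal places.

C = 0.198

The web has S = 9 species and L = 16 feeding links.
C = L / S² = 16 / 81 = 0.1975 ≈ 0.198.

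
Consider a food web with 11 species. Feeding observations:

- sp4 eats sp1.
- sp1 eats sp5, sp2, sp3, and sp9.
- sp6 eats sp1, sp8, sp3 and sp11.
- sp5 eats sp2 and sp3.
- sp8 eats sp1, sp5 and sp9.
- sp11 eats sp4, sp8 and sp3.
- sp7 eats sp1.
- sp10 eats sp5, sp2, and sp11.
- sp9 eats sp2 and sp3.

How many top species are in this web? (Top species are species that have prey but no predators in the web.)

Top species (has prey, but nothing eats it): sp7, sp10, sp6.
Count: 3.

3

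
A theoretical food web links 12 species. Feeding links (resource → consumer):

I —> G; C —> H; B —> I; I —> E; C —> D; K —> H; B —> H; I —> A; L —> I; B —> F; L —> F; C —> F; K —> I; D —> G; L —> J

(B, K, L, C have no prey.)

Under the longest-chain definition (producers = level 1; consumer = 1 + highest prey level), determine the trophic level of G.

Trophic level 3

B is a producer → level 1.
I eats B (level 1); other prey at levels: K 1, L 1 → level 2.
G eats I (level 2); other prey at levels: D 2 → level 3.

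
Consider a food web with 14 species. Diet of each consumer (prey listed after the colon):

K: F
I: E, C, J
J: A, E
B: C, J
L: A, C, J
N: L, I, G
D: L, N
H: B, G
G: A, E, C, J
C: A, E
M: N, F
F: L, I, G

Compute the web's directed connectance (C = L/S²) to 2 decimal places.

The web has S = 14 species and L = 29 feeding links.
C = L / S² = 29 / 196 = 0.1480 ≈ 0.15.

C = 0.15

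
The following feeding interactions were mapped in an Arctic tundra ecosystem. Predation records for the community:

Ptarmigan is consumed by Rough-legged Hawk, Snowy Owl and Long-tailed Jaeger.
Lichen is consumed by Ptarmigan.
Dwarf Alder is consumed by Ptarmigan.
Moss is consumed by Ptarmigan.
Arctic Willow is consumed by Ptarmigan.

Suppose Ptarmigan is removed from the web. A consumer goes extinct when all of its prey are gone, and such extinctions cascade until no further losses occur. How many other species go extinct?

3

Remove Ptarmigan.
Round 1: Rough-legged Hawk (all prey gone), Long-tailed Jaeger (all prey gone), Snowy Owl (all prey gone) → extinct.
No further losses. Total secondary extinctions: 3.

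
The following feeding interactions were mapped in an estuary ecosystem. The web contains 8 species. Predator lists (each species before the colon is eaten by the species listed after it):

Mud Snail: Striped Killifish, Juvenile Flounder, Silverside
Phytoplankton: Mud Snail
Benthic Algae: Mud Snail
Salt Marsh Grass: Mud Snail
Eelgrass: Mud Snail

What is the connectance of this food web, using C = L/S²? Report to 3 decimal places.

The web has S = 8 species and L = 7 feeding links.
C = L / S² = 7 / 64 = 0.1094 ≈ 0.109.

C = 0.109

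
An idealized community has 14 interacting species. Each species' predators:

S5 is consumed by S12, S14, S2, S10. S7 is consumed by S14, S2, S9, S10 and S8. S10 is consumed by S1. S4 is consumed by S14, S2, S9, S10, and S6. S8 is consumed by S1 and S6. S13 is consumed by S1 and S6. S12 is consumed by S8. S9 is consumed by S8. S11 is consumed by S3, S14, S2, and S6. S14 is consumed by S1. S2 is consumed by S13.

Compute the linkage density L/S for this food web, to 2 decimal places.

There are L = 27 links among S = 14 species.
L/S = 27/14 = 1.9286 ≈ 1.93.

L/S = 1.93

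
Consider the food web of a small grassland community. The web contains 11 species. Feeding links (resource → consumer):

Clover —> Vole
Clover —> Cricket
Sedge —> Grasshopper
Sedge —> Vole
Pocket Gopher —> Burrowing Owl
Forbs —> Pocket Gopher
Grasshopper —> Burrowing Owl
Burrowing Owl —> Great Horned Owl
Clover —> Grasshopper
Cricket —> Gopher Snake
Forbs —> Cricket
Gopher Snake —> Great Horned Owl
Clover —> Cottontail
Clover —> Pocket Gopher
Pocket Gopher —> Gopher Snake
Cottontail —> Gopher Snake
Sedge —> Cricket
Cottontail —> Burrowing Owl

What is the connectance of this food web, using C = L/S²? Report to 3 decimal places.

The web has S = 11 species and L = 18 feeding links.
C = L / S² = 18 / 121 = 0.1488 ≈ 0.149.

C = 0.149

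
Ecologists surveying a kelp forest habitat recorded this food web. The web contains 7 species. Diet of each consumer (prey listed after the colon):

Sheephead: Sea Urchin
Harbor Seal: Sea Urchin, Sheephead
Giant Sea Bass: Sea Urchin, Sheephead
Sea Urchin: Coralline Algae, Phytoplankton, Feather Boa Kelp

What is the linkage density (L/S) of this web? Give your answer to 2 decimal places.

There are L = 8 links among S = 7 species.
L/S = 8/7 = 1.1429 ≈ 1.14.

L/S = 1.14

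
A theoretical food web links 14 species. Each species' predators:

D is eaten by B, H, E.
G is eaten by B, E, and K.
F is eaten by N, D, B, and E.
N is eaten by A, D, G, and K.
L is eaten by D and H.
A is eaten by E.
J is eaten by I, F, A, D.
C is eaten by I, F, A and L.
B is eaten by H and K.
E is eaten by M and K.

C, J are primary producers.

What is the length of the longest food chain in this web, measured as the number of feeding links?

One longest chain: C → F → N → D → B → K.
It has 6 species and 5 links.

5 links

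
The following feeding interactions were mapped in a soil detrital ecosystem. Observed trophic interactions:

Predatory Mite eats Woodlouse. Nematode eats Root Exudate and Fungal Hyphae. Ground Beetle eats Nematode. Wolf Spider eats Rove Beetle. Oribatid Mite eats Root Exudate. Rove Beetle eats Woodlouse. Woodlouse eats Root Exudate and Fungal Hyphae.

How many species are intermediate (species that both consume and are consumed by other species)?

3

Intermediate species (has both prey and predators): Woodlouse, Nematode, Rove Beetle.
Count: 3.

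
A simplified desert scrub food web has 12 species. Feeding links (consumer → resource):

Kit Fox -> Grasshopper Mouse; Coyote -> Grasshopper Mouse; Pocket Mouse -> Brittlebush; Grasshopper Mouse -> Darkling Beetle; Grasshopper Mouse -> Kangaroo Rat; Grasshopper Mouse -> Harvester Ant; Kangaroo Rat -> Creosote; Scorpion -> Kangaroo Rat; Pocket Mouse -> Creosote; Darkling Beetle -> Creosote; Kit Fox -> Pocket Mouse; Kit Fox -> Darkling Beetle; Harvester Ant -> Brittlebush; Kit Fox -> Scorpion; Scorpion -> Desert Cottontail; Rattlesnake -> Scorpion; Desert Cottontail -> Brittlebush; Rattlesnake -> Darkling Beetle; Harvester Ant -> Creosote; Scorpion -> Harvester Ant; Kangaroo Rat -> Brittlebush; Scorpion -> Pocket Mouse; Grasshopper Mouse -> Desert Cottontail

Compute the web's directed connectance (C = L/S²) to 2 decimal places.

C = 0.16

The web has S = 12 species and L = 23 feeding links.
C = L / S² = 23 / 144 = 0.1597 ≈ 0.16.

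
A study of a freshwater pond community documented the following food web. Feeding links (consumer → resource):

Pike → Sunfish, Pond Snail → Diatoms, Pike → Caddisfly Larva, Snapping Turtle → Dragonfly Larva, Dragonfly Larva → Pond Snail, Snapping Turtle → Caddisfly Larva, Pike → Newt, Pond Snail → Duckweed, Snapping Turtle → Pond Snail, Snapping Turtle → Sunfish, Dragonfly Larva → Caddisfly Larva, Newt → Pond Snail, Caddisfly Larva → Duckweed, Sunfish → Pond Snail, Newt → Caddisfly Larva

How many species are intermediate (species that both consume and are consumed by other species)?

Intermediate species (has both prey and predators): Caddisfly Larva, Pond Snail, Newt, Sunfish, Dragonfly Larva.
Count: 5.

5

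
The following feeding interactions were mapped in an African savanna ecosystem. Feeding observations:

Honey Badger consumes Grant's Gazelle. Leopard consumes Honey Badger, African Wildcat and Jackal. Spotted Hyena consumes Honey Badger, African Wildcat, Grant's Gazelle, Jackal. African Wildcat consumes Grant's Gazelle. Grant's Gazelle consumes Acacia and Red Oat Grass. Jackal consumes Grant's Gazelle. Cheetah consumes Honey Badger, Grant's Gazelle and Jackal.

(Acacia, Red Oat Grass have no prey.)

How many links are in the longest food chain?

One longest chain: Acacia → Grant's Gazelle → Jackal → Spotted Hyena.
It has 4 species and 3 links.

3 links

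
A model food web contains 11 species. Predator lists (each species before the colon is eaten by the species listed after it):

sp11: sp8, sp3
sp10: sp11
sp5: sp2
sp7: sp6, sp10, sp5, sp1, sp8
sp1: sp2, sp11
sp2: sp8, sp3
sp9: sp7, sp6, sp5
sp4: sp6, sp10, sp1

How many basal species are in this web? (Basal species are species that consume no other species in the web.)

Basal species (no prey listed): sp4, sp9.
Count: 2.

2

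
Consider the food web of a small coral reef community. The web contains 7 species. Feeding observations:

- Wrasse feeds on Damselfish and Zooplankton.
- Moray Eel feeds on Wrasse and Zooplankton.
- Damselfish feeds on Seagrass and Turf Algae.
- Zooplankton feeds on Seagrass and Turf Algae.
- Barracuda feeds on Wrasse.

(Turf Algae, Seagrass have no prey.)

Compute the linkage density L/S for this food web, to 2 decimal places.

L/S = 1.29

There are L = 9 links among S = 7 species.
L/S = 9/7 = 1.2857 ≈ 1.29.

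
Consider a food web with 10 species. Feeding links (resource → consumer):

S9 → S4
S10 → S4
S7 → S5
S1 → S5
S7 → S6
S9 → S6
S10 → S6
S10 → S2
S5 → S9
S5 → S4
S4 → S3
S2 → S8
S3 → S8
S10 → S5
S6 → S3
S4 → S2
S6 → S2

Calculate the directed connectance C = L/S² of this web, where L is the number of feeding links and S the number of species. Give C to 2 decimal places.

C = 0.17

The web has S = 10 species and L = 17 feeding links.
C = L / S² = 17 / 100 = 0.1700 ≈ 0.17.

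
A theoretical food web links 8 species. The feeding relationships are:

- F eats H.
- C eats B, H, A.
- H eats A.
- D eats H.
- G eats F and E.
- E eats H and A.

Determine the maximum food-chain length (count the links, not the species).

3 links

One longest chain: A → H → E → G.
It has 4 species and 3 links.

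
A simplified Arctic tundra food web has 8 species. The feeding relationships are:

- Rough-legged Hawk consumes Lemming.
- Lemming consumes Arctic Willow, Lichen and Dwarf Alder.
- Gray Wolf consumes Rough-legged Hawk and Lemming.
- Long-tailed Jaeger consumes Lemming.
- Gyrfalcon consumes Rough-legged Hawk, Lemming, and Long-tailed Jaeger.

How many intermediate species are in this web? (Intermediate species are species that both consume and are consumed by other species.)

Intermediate species (has both prey and predators): Lemming, Long-tailed Jaeger, Rough-legged Hawk.
Count: 3.

3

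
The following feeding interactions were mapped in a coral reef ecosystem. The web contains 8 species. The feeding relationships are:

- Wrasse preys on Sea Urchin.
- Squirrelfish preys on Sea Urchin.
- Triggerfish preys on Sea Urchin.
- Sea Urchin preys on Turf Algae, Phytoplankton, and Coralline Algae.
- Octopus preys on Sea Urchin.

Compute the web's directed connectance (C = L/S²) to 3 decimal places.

The web has S = 8 species and L = 7 feeding links.
C = L / S² = 7 / 64 = 0.1094 ≈ 0.109.

C = 0.109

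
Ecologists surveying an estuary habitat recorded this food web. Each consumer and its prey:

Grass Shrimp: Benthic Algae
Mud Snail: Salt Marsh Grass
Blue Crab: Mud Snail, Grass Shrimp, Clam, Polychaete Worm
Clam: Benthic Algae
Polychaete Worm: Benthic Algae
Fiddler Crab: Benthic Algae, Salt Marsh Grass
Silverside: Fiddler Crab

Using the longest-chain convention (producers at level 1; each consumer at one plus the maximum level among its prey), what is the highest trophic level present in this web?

Producers (level 1): Benthic Algae, Salt Marsh Grass.
Salt Marsh Grass → Mud Snail → Blue Crab gives Blue Crab level 3.
No species has a prey at level 3, so no species reaches level 4.

3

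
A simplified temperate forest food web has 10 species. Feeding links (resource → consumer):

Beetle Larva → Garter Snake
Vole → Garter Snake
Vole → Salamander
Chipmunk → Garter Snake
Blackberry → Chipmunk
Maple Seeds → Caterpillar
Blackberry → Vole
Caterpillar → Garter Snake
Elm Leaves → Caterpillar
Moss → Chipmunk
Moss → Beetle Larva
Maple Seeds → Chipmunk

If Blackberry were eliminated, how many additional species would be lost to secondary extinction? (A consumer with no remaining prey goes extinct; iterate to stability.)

2

Remove Blackberry.
Round 1: Vole (all prey gone) → extinct.
Round 2: Salamander (all prey gone) → extinct.
No further losses. Total secondary extinctions: 2.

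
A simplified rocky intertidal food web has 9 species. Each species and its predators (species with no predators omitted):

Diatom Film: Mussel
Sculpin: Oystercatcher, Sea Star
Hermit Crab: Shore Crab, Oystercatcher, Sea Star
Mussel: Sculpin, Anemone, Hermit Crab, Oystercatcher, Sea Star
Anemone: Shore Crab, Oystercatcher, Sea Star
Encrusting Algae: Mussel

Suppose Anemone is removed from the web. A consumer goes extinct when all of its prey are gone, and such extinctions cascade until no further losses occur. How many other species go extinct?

0

Remove Anemone.
Every predator of it retains at least one other prey: Shore Crab still has Hermit Crab; Oystercatcher still has Mussel, Sculpin, Hermit Crab; Sea Star still has Mussel, Sculpin, Hermit Crab.
No consumer loses all prey, so no secondary extinctions occur.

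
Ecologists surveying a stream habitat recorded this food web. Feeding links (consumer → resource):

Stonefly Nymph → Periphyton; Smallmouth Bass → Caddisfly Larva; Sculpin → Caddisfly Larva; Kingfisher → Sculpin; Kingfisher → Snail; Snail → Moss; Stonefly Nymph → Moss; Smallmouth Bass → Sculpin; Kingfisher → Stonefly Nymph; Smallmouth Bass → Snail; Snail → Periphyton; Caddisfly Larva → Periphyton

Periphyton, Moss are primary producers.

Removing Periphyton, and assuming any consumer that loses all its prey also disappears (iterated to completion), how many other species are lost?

2

Remove Periphyton.
Round 1: Caddisfly Larva (all prey gone) → extinct.
Round 2: Sculpin (all prey gone) → extinct.
No further losses. Total secondary extinctions: 2.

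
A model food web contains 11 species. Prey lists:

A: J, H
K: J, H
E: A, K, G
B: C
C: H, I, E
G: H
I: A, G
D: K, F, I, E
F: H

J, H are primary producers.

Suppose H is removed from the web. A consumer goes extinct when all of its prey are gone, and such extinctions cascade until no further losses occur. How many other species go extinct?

Remove H.
Round 1: F (all prey gone), G (all prey gone) → extinct.
No further losses. Total secondary extinctions: 2.

2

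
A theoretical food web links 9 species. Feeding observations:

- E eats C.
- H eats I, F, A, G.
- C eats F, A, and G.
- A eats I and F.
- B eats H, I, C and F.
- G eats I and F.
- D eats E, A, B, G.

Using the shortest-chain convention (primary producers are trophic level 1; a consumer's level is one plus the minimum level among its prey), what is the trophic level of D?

F is a producer → level 1.
A eats F → level 2.
D eats A → level 3.
No prey of D is below level 2, so 3 is the minimum.

Trophic level 3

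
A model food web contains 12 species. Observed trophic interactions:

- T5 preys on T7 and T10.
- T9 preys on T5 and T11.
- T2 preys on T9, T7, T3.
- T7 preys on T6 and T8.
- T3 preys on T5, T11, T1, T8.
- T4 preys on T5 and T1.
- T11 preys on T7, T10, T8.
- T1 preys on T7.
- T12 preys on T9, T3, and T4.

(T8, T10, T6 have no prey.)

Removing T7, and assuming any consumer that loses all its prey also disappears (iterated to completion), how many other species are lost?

Remove T7.
Round 1: T1 (all prey gone) → extinct.
No further losses. Total secondary extinctions: 1.

1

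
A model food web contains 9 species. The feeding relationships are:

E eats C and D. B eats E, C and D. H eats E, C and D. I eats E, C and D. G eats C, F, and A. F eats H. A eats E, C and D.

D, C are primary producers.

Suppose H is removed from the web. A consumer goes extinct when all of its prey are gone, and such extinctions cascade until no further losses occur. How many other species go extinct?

Remove H.
Round 1: F (all prey gone) → extinct.
No further losses. Total secondary extinctions: 1.

1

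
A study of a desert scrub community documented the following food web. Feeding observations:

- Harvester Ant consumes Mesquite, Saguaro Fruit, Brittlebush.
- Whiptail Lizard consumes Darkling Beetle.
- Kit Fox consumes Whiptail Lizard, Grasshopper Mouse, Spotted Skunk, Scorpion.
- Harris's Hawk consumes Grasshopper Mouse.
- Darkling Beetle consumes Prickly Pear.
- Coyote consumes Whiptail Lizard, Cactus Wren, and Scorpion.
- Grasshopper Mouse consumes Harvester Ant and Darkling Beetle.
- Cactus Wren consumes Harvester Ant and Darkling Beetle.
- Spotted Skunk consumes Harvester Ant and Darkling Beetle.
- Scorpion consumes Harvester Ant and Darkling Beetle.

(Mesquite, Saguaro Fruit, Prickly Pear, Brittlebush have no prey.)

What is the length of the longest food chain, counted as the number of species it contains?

One longest chain: Mesquite → Harvester Ant → Grasshopper Mouse → Harris's Hawk.
It has 4 species and 3 links.

4 species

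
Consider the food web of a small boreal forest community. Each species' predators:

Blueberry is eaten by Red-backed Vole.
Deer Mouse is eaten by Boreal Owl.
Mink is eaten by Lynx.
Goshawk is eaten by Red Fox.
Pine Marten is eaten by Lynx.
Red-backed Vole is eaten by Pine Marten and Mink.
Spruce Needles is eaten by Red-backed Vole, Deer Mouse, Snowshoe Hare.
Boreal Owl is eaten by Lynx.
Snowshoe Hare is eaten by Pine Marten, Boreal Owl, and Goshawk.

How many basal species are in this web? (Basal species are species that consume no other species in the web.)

2

Basal species (no prey listed): Spruce Needles, Blueberry.
Count: 2.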